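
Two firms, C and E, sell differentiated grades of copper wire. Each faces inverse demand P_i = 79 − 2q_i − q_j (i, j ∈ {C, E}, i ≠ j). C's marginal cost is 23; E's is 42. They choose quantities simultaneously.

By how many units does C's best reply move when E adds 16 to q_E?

Firm C's profit: π = q_C(79 − 2q_C − q_E) − 23q_C.
∂π/∂q_C = 56 − 4q_C − q_E = 0 ⇒ q_C = 14 − 0.25q_E.
The reaction-function slope is −0.25, so a 16-unit rise in q_E moves q_C by −0.25 × 16 = −4. C's best response falls — the actions are strategic substitutes.

-4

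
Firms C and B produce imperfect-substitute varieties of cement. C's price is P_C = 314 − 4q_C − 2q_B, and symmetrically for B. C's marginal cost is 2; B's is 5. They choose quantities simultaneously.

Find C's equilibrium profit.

Firm C's profit: π = q_C(314 − 4q_C − 2q_B) − 2q_C.
∂π/∂q_C = 312 − 8q_C − 2q_B = 0 ⇒ q_C = 39 − 0.25q_B.
Similarly q_B = 38.625 − 0.25q_C.
Substituting the second reaction function into the first: q_C = 39 − 0.25(38.625 − 0.25q_C), which gives 0.9375q_C = 939/32 ⇒ q_C = 31.3.
Then q_B = 38.625 − 0.25·31.3 = 30.8.
P_C = 314 − 4·31.3 − 2·30.8 = 127.2.
Profit = (127.2 − 2)·31.3 = 3918.76.

3918.76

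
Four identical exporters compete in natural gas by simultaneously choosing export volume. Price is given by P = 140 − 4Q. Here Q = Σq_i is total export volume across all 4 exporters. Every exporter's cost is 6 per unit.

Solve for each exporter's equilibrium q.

6.7

A representative exporter's profit is π_i = q_i(140 − 4Q) − 6q_i, with Q = q_i + Σ_{j≠i} q_j.
First-order condition: 134 − 8q_i − 4Σ_{j≠i} q_j = 0.
In a symmetric equilibrium every exporter chooses the same q, so Σ_{j≠i} q_j = 3q. The condition becomes 134 − 20q = 0, giving q = 134/20 = 6.7.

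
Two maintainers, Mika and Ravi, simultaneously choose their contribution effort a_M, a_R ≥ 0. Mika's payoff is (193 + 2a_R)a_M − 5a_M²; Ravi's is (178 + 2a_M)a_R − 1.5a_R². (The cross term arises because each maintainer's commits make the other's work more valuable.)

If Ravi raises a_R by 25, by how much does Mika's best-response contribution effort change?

5

Expanding Mika's payoff: 193a_M + 2a_Ra_M − 5a_M².
∂π/∂a_M = 193 + 2a_R − 10a_M = 0, so a_M = 19.3 + 0.2a_R.
The reaction-function slope is 0.2, so a 25-unit rise in a_R moves a_M by 0.2 × 25 = 5. Mika's best response rises — the actions are strategic complements.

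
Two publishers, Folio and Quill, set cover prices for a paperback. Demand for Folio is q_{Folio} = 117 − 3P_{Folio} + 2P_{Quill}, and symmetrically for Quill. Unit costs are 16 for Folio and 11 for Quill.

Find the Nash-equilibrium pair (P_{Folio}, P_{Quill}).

40.3125, 38.4375

Folio's profit: π = (P_{Folio} − 16)(117 − 3P_{Folio} + 2P_{Quill}).
∂π/∂P_{Folio} = 165 − 6P_{Folio} + 2P_{Quill} = 0 ⇒ P_{Folio} = 27.5 + (1/3)P_{Quill}.
Similarly P_{Quill} = 25 + (1/3)P_{Folio}.
Substituting the second reaction function into the first: P_{Folio} = 27.5 + (1/3)(25 + (1/3)P_{Folio}), which gives (8/9)P_{Folio} = 215/6 ⇒ P_{Folio} = 40.3125.
Then P_{Quill} = 25 + (1/3)·40.3125 = 38.4375.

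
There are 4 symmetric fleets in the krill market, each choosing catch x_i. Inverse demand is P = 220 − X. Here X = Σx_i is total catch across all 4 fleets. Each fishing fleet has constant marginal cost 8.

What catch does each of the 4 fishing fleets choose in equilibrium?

42.4

A representative fishing fleet's profit is π_i = x_i(220 − X) − 8x_i, with X = x_i + Σ_{j≠i} x_j.
First-order condition: 212 − 2x_i − Σ_{j≠i} x_j = 0.
With identical fishing fleets, set every x_j = x: then 212 − 2x − 3x = 0, i.e. x = 212/5 = 42.4.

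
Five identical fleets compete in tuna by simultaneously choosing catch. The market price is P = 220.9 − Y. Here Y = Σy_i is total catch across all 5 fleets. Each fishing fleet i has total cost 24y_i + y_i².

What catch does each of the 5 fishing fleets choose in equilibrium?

24.6125

A representative fishing fleet's profit is π_i = y_i(220.9 − Y) − 24y_i − y_i², with Y = y_i + Σ_{j≠i} y_j.
First-order condition: 196.9 − 4y_i − Σ_{j≠i} y_j = 0.
With identical fishing fleets, set every y_j = y: then 196.9 − 4y − 4y = 0, i.e. y = 196.9/8 = 24.6125.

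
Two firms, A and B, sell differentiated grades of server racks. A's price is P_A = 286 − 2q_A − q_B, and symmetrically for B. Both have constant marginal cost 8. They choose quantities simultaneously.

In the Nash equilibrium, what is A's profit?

6182.72

Firm A's profit: π = q_A(286 − 2q_A − q_B) − 8q_A.
∂π/∂q_A = 278 − 4q_A − q_B = 0 ⇒ q_A = 69.5 − 0.25q_B.
Setting q_A = q_B in the reaction function: q_A = 69.5 − 0.25q_A, so q_A = 69.5 / 1.25 = 55.6.
P_A = 286 − 2·55.6 − 55.6 = 119.2.
Profit = (119.2 − 8)·55.6 = 6182.72.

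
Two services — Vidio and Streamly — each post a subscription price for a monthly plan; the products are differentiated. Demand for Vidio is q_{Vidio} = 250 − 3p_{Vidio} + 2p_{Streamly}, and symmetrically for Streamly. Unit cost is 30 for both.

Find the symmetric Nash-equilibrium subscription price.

85

Vidio's profit: π = (p_{Vidio} − 30)(250 − 3p_{Vidio} + 2p_{Streamly}).
∂π/∂p_{Vidio} = 340 − 6p_{Vidio} + 2p_{Streamly} = 0 ⇒ p_{Vidio} = 170/3 + (1/3)p_{Streamly}.
Setting p_{Vidio} = p_{Streamly} in the reaction function: p_{Vidio} = 170/3 + (1/3)p_{Vidio}, so p_{Vidio} = (170/3) / (2/3) = 85.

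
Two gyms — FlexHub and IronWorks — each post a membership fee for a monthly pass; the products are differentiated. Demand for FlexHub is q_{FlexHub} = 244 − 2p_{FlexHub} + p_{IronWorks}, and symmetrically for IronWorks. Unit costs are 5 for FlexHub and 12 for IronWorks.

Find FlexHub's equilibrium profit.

FlexHub's profit: π = (p_{FlexHub} − 5)(244 − 2p_{FlexHub} + p_{IronWorks}).
∂π/∂p_{FlexHub} = 254 − 4p_{FlexHub} + p_{IronWorks} = 0 ⇒ p_{FlexHub} = 63.5 + 0.25p_{IronWorks}.
Similarly p_{IronWorks} = 67 + 0.25p_{FlexHub}.
Solving the two reaction functions simultaneously: (1 − (0.25)(0.25))p_{FlexHub} = 63.5 + 0.25·67, so 0.9375p_{FlexHub} = 80.25 and p_{FlexHub} = 85.6.
Then p_{IronWorks} = 67 + 0.25·85.6 = 88.4.
q_{FlexHub} = 244 − 2·85.6 + 88.4 = 161.2.
Profit = (85.6 − 5)·161.2 = 12992.72.

12992.72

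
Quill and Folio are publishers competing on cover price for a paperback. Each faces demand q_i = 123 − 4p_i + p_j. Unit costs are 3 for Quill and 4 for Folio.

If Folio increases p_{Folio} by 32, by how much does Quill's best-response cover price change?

4

Quill's profit: π = (p_{Quill} − 3)(123 − 4p_{Quill} + p_{Folio}).
∂π/∂p_{Quill} = 135 − 8p_{Quill} + p_{Folio} = 0 ⇒ p_{Quill} = 16.875 + 0.125p_{Folio}.
The reaction-function slope is 0.125, so a 32-unit rise in p_{Folio} moves p_{Quill} by 0.125 × 32 = 4. Quill's best response rises — the actions are strategic complements.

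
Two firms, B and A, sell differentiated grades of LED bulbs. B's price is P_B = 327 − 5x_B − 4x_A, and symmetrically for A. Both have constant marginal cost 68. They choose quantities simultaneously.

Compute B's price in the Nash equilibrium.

Firm B's profit: π = x_B(327 − 5x_B − 4x_A) − 68x_B.
∂π/∂x_B = 259 − 10x_B − 4x_A = 0 ⇒ x_B = 25.9 − 0.4x_A.
Setting x_B = x_A in the reaction function: x_B = 25.9 − 0.4x_B, so x_B = 25.9 / 1.4 = 18.5.
P_B = 327 − 5·18.5 − 4·18.5 = 160.5.

160.5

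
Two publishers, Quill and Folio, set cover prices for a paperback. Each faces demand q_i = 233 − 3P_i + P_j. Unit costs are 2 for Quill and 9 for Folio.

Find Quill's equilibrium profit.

Quill's profit: π = (P_{Quill} − 2)(233 − 3P_{Quill} + P_{Folio}).
∂π/∂P_{Quill} = 239 − 6P_{Quill} + P_{Folio} = 0 ⇒ P_{Quill} = 239/6 + (1/6)P_{Folio}.
Similarly P_{Folio} = 130/3 + (1/6)P_{Quill}.
Substituting the second reaction function into the first: P_{Quill} = 239/6 + (1/6)(130/3 + (1/6)P_{Quill}), which gives (35/36)P_{Quill} = 847/18 ⇒ P_{Quill} = 48.4.
Then P_{Folio} = 130/3 + (1/6)·48.4 = 51.4.
q_{Quill} = 233 − 3·48.4 + 51.4 = 139.2.
Profit = (48.4 − 2)·139.2 = 6458.88.

6458.88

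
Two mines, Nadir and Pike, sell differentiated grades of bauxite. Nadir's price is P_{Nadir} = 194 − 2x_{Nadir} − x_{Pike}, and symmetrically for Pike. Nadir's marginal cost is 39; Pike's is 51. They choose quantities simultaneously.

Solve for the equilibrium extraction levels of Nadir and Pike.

Mine Nadir's profit: π = x_{Nadir}(194 − 2x_{Nadir} − x_{Pike}) − 39x_{Nadir}.
∂π/∂x_{Nadir} = 155 − 4x_{Nadir} − x_{Pike} = 0 ⇒ x_{Nadir} = 38.75 − 0.25x_{Pike}.
Similarly x_{Pike} = 35.75 − 0.25x_{Nadir}.
Plugging x_{Pike} into Nadir's best response: x_{Nadir} = 38.75 − 0.25(35.75 − 0.25x_{Nadir}) ⇒ 0.9375x_{Nadir} = 29.8125, so x_{Nadir} = 31.8.
Then x_{Pike} = 35.75 − 0.25·31.8 = 27.8.

31.8, 27.8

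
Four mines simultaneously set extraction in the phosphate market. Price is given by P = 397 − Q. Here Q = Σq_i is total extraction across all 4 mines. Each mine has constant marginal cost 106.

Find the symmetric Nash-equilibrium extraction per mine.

58.2

A representative mine's profit is π_i = q_i(397 − Q) − 106q_i, with Q = q_i + Σ_{j≠i} q_j.
First-order condition: 291 − 2q_i − Σ_{j≠i} q_j = 0.
In a symmetric equilibrium every mine chooses the same q, so Σ_{j≠i} q_j = 3q. The condition becomes 291 − 5q = 0, giving q = 291/5 = 58.2.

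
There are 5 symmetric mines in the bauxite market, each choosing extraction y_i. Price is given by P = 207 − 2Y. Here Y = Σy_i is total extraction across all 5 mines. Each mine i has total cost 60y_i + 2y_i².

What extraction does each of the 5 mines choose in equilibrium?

9.1875

A representative mine's profit is π_i = y_i(207 − 2Y) − 60y_i − 2y_i², with Y = y_i + Σ_{j≠i} y_j.
First-order condition: 147 − 8y_i − 2Σ_{j≠i} y_j = 0.
Imposing symmetry (y_j = y for all j) turns Σ_{j≠i} y_j into 4y, so 147 = 16y and y = 9.1875.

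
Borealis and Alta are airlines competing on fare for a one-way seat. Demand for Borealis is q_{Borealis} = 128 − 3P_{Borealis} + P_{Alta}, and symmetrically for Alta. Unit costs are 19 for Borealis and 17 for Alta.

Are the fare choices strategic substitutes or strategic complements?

Borealis's profit: π = (P_{Borealis} − 19)(128 − 3P_{Borealis} + P_{Alta}).
∂π/∂P_{Borealis} = 185 − 6P_{Borealis} + P_{Alta} = 0 ⇒ P_{Borealis} = 185/6 + (1/6)P_{Alta}.
The best-response slope dP_{Borealis}/dP_{Alta} = 1/6 > 0: the reaction function is upward-sloping, so the choices are strategic complements.

strategic complements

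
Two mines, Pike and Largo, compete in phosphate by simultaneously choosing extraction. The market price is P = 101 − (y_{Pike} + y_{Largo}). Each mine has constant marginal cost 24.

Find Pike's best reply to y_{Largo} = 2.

37.5

Mine Pike's profit: π = y_{Pike}(101 − (y_{Pike} + y_{Largo})) − 24y_{Pike}.
∂π/∂y_{Pike} = 77 − 2y_{Pike} − y_{Largo} = 0, so y_{Pike} = 38.5 − 0.5y_{Largo}.
At y_{Largo} = 2: y_{Pike} = 38.5 − 0.5·2 = 37.5.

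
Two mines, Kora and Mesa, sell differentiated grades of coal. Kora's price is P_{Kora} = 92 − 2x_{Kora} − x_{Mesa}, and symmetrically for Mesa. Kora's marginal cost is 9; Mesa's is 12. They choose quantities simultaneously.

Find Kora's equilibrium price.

Mine Kora's profit: π = x_{Kora}(92 − 2x_{Kora} − x_{Mesa}) − 9x_{Kora}.
∂π/∂x_{Kora} = 83 − 4x_{Kora} − x_{Mesa} = 0 ⇒ x_{Kora} = 20.75 − 0.25x_{Mesa}.
Similarly x_{Mesa} = 20 − 0.25x_{Kora}.
Solving the two reaction functions simultaneously: (1 − (−0.25)(−0.25))x_{Kora} = 20.75 − 0.25·20, so 0.9375x_{Kora} = 15.75 and x_{Kora} = 16.8.
Then x_{Mesa} = 20 − 0.25·16.8 = 15.8.
P_{Kora} = 92 − 2·16.8 − 15.8 = 42.6.

42.6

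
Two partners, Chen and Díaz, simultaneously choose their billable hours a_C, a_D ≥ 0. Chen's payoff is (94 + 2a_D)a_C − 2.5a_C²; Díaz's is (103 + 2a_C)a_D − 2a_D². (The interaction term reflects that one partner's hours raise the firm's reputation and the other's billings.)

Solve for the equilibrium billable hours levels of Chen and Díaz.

36.375, 43.9375

Expanding Chen's payoff: 94a_C + 2a_Da_C − 2.5a_C².
∂π/∂a_C = 94 + 2a_D − 5a_C = 0, so a_C = 18.8 + 0.4a_D.
Likewise for Díaz: a_D = 25.75 + 0.5a_C.
Plugging a_D into Chen's best response: a_C = 18.8 + 0.4(25.75 + 0.5a_C) ⇒ 0.8a_C = 29.1, so a_C = 36.375.
Then a_D = 25.75 + 0.5·36.375 = 43.9375.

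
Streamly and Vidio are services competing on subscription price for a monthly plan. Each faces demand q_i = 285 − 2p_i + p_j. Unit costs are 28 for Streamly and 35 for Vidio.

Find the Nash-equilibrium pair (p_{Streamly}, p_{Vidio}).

Streamly's profit: π = (p_{Streamly} − 28)(285 − 2p_{Streamly} + p_{Vidio}).
∂π/∂p_{Streamly} = 341 − 4p_{Streamly} + p_{Vidio} = 0 ⇒ p_{Streamly} = 85.25 + 0.25p_{Vidio}.
Similarly p_{Vidio} = 88.75 + 0.25p_{Streamly}.
Substituting the second reaction function into the first: p_{Streamly} = 85.25 + 0.25(88.75 + 0.25p_{Streamly}), which gives 0.9375p_{Streamly} = 107.4375 ⇒ p_{Streamly} = 114.6.
Then p_{Vidio} = 88.75 + 0.25·114.6 = 117.4.

114.6, 117.4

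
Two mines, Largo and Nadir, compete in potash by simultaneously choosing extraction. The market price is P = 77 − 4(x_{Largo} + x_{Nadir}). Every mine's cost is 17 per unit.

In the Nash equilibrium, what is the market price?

37

Mine Largo's profit: π = x_{Largo}(77 − 4(x_{Largo} + x_{Nadir})) − 17x_{Largo}.
∂π/∂x_{Largo} = 60 − 8x_{Largo} − 4x_{Nadir} = 0, so x_{Largo} = 7.5 − 0.5x_{Nadir}.
By symmetry x_{Nadir} = x_{Largo}; substituting into the reaction function, 1.5x_{Largo} = 7.5 and x_{Largo} = 5.
Equilibrium price: P = 77 − 4·10 = 37.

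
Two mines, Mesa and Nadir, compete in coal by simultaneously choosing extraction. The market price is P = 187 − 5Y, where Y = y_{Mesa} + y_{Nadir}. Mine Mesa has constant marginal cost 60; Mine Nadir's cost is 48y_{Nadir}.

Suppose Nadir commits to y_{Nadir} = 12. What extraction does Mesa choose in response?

Mine Mesa's profit: π = y_{Mesa}(187 − 5(y_{Mesa} + y_{Nadir})) − 60y_{Mesa}.
∂π/∂y_{Mesa} = 127 − 10y_{Mesa} − 5y_{Nadir} = 0, so y_{Mesa} = 12.7 − 0.5y_{Nadir}.
At y_{Nadir} = 12: y_{Mesa} = 12.7 − 0.5·12 = 6.7.

6.7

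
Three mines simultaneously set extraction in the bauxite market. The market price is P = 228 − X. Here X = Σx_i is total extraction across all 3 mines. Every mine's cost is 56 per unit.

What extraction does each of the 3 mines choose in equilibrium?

43

A representative mine's profit is π_i = x_i(228 − X) − 56x_i, with X = x_i + Σ_{j≠i} x_j.
First-order condition: 172 − 2x_i − Σ_{j≠i} x_j = 0.
In a symmetric equilibrium every mine chooses the same x, so Σ_{j≠i} x_j = 2x. The condition becomes 172 − 4x = 0, giving x = 172/4 = 43.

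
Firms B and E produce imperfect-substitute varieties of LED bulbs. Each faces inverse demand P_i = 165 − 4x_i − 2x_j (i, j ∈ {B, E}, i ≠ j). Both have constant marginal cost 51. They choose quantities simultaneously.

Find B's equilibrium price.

Firm B's profit: π = x_B(165 − 4x_B − 2x_E) − 51x_B.
∂π/∂x_B = 114 − 8x_B − 2x_E = 0 ⇒ x_B = 14.25 − 0.25x_E.
Setting x_B = x_E in the reaction function: x_B = 14.25 − 0.25x_B, so x_B = 14.25 / 1.25 = 11.4.
P_B = 165 − 4·11.4 − 2·11.4 = 96.6.

96.6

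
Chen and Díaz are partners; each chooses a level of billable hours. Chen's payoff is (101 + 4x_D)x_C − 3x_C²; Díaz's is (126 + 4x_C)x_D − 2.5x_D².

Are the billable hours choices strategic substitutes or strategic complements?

strategic complements

Expanding Chen's payoff: 101x_C + 4x_Dx_C − 3x_C².
∂π/∂x_C = 101 + 4x_D − 6x_C = 0, so x_C = 101/6 + (2/3)x_D.
The best-response slope dx_C/dx_D = 2/3 > 0: the reaction function is upward-sloping, so the choices are strategic complements.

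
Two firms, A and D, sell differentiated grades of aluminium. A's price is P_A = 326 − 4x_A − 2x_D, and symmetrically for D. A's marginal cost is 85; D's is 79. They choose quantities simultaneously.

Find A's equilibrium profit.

Firm A's profit: π = x_A(326 − 4x_A − 2x_D) − 85x_A.
∂π/∂x_A = 241 − 8x_A − 2x_D = 0 ⇒ x_A = 30.125 − 0.25x_D.
Similarly x_D = 30.875 − 0.25x_A.
Plugging x_D into A's best response: x_A = 30.125 − 0.25(30.875 − 0.25x_A) ⇒ 0.9375x_A = 717/32, so x_A = 23.9.
Then x_D = 30.875 − 0.25·23.9 = 24.9.
P_A = 326 − 4·23.9 − 2·24.9 = 180.6.
Profit = (180.6 − 85)·23.9 = 2284.84.

2284.84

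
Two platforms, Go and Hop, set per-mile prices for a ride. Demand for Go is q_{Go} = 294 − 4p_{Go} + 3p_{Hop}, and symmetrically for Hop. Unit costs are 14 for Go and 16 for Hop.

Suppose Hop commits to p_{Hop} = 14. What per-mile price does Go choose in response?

49

Go's profit: π = (p_{Go} − 14)(294 − 4p_{Go} + 3p_{Hop}).
∂π/∂p_{Go} = 350 − 8p_{Go} + 3p_{Hop} = 0 ⇒ p_{Go} = 43.75 + 0.375p_{Hop}.
At p_{Hop} = 14: p_{Go} = 43.75 + 0.375·14 = 49.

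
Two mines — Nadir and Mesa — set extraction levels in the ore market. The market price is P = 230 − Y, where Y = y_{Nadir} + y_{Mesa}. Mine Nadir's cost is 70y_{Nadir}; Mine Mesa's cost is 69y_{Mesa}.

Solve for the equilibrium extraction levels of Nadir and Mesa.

Mine Nadir's profit: π = y_{Nadir}(230 − (y_{Nadir} + y_{Mesa})) − 70y_{Nadir}.
∂π/∂y_{Nadir} = 160 − 2y_{Nadir} − y_{Mesa} = 0, so y_{Nadir} = 80 − 0.5y_{Mesa}.
By the same steps for Mesa: y_{Mesa} = 80.5 − 0.5y_{Nadir}.
Plugging y_{Mesa} into Nadir's best response: y_{Nadir} = 80 − 0.5(80.5 − 0.5y_{Nadir}) ⇒ 0.75y_{Nadir} = 39.75, so y_{Nadir} = 53.
Then y_{Mesa} = 80.5 − 0.5·53 = 54.

53, 54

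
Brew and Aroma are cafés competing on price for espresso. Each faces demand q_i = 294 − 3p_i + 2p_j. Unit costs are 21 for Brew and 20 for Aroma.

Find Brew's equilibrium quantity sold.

204.1875

Brew's profit: π = (p_{Brew} − 21)(294 − 3p_{Brew} + 2p_{Aroma}).
∂π/∂p_{Brew} = 357 − 6p_{Brew} + 2p_{Aroma} = 0 ⇒ p_{Brew} = 59.5 + (1/3)p_{Aroma}.
Similarly p_{Aroma} = 59 + (1/3)p_{Brew}.
Plugging p_{Aroma} into Brew's best response: p_{Brew} = 59.5 + (1/3)(59 + (1/3)p_{Brew}) ⇒ (8/9)p_{Brew} = 475/6, so p_{Brew} = 89.0625.
Then p_{Aroma} = 59 + (1/3)·89.0625 = 88.6875.
q_{Brew} = 294 − 3·89.0625 + 2·88.6875 = 204.1875.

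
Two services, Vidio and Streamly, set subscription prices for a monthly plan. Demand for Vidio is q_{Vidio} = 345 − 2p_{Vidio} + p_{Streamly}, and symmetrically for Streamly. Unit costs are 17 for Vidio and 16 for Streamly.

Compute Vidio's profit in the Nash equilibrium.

23849.28

Vidio's profit: π = (p_{Vidio} − 17)(345 − 2p_{Vidio} + p_{Streamly}).
∂π/∂p_{Vidio} = 379 − 4p_{Vidio} + p_{Streamly} = 0 ⇒ p_{Vidio} = 94.75 + 0.25p_{Streamly}.
Similarly p_{Streamly} = 94.25 + 0.25p_{Vidio}.
Solving the two reaction functions simultaneously: (1 − (0.25)(0.25))p_{Vidio} = 94.75 + 0.25·94.25, so 0.9375p_{Vidio} = 118.3125 and p_{Vidio} = 126.2.
Then p_{Streamly} = 94.25 + 0.25·126.2 = 125.8.
q_{Vidio} = 345 − 2·126.2 + 125.8 = 218.4.
Profit = (126.2 − 17)·218.4 = 23849.28.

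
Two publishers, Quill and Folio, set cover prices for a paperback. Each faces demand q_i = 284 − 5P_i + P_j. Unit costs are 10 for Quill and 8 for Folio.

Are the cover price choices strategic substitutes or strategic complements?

strategic complements

Quill's profit: π = (P_{Quill} − 10)(284 − 5P_{Quill} + P_{Folio}).
∂π/∂P_{Quill} = 334 − 10P_{Quill} + P_{Folio} = 0 ⇒ P_{Quill} = 33.4 + 0.1P_{Folio}.
The best-response slope dP_{Quill}/dP_{Folio} = 0.1 > 0: the reaction function is upward-sloping, so the choices are strategic complements.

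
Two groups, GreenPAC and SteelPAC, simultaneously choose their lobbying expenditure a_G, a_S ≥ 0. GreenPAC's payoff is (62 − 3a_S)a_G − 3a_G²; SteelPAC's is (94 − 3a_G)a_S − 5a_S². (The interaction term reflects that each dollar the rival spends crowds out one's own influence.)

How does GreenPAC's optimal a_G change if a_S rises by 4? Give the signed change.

Expanding GreenPAC's payoff: 62a_G − 3a_Sa_G − 3a_G².
∂π/∂a_G = 62 − 3a_S − 6a_G = 0, so a_G = 31/3 − 0.5a_S.
The reaction-function slope is −0.5, so a 4-unit rise in a_S moves a_G by −0.5 × 4 = −2. GreenPAC's best response falls — the actions are strategic substitutes.

-2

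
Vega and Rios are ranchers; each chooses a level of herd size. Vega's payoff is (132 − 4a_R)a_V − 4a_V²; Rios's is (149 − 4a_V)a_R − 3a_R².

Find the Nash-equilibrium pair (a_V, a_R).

Expanding Vega's payoff: 132a_V − 4a_Ra_V − 4a_V².
∂π/∂a_V = 132 − 4a_R − 8a_V = 0, so a_V = 16.5 − 0.5a_R.
Likewise for Rios: a_R = 149/6 − (2/3)a_V.
Solving the two reaction functions simultaneously: (1 − (−0.5)(−2/3))a_V = 16.5 − 0.5·(149/6), so (2/3)a_V = 49/12 and a_V = 6.125.
Then a_R = 149/6 − (2/3)·6.125 = 20.75.

6.125, 20.75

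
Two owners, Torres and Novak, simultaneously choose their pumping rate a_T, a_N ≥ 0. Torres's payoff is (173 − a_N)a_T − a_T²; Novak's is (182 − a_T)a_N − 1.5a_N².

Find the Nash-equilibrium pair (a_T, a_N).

67.4, 38.2

Expanding Torres's payoff: 173a_T − a_Na_T − a_T².
∂π/∂a_T = 173 − a_N − 2a_T = 0, so a_T = 86.5 − 0.5a_N.
Likewise for Novak: a_N = 182/3 − (1/3)a_T.
Substituting the second reaction function into the first: a_T = 86.5 − 0.5(182/3 − (1/3)a_T), which gives (5/6)a_T = 337/6 ⇒ a_T = 67.4.
Then a_N = 182/3 − (1/3)·67.4 = 38.2.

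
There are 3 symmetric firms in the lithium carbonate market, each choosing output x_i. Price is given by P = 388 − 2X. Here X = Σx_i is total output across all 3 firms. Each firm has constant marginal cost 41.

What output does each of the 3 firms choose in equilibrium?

43.375

A representative firm's profit is π_i = x_i(388 − 2X) − 41x_i, with X = x_i + Σ_{j≠i} x_j.
First-order condition: 347 − 4x_i − 2Σ_{j≠i} x_j = 0.
Imposing symmetry (x_j = x for all j) turns Σ_{j≠i} x_j into 2x, so 347 = 8x and x = 43.375.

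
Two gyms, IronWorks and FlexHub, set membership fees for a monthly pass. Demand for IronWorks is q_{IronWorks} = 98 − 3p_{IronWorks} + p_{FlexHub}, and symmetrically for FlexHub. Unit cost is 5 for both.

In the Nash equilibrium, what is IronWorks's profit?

IronWorks's profit: π = (p_{IronWorks} − 5)(98 − 3p_{IronWorks} + p_{FlexHub}).
∂π/∂p_{IronWorks} = 113 − 6p_{IronWorks} + p_{FlexHub} = 0 ⇒ p_{IronWorks} = 113/6 + (1/6)p_{FlexHub}.
The game is symmetric, so in equilibrium p_{FlexHub} = p_{IronWorks}: the reaction function gives (5/6)p_{IronWorks} = 113/6, hence p_{IronWorks} = 22.6.
q_{IronWorks} = 98 − 3·22.6 + 22.6 = 52.8.
Profit = (22.6 − 5)·52.8 = 929.28.

929.28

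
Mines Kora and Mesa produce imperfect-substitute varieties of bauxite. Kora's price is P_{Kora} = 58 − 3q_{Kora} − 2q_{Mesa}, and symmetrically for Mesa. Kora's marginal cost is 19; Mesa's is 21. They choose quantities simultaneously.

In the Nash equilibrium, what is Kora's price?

Mine Kora's profit: π = q_{Kora}(58 − 3q_{Kora} − 2q_{Mesa}) − 19q_{Kora}.
∂π/∂q_{Kora} = 39 − 6q_{Kora} − 2q_{Mesa} = 0 ⇒ q_{Kora} = 6.5 − (1/3)q_{Mesa}.
Similarly q_{Mesa} = 37/6 − (1/3)q_{Kora}.
Substituting the second reaction function into the first: q_{Kora} = 6.5 − (1/3)(37/6 − (1/3)q_{Kora}), which gives (8/9)q_{Kora} = 40/9 ⇒ q_{Kora} = 5.
Then q_{Mesa} = 37/6 − (1/3)·5 = 4.5.
P_{Kora} = 58 − 3·5 − 2·4.5 = 34.

34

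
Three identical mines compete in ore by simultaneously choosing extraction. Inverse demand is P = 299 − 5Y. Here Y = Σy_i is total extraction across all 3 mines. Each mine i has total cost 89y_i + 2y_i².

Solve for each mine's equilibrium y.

A representative mine's profit is π_i = y_i(299 − 5Y) − 89y_i − 2y_i², with Y = y_i + Σ_{j≠i} y_j.
First-order condition: 210 − 14y_i − 5Σ_{j≠i} y_j = 0.
In a symmetric equilibrium every mine chooses the same y, so Σ_{j≠i} y_j = 2y. The condition becomes 210 − 24y = 0, giving y = 210/24 = 8.75.

8.75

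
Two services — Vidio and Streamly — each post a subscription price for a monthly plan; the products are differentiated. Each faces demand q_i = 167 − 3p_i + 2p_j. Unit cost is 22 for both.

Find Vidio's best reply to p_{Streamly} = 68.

Vidio's profit: π = (p_{Vidio} − 22)(167 − 3p_{Vidio} + 2p_{Streamly}).
∂π/∂p_{Vidio} = 233 − 6p_{Vidio} + 2p_{Streamly} = 0 ⇒ p_{Vidio} = 233/6 + (1/3)p_{Streamly}.
At p_{Streamly} = 68: p_{Vidio} = 233/6 + (1/3)·68 = 61.5.

61.5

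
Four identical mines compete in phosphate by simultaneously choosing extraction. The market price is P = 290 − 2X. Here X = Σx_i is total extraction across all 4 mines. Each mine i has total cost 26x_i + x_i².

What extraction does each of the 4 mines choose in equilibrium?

A representative mine's profit is π_i = x_i(290 − 2X) − 26x_i − x_i², with X = x_i + Σ_{j≠i} x_j.
First-order condition: 264 − 6x_i − 2Σ_{j≠i} x_j = 0.
With identical mines, set every x_j = x: then 264 − 6x − 6x = 0, i.e. x = 264/12 = 22.

22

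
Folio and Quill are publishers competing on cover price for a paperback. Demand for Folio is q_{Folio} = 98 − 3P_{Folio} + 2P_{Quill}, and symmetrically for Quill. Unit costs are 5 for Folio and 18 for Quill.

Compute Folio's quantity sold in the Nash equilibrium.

77.0625

Folio's profit: π = (P_{Folio} − 5)(98 − 3P_{Folio} + 2P_{Quill}).
∂π/∂P_{Folio} = 113 − 6P_{Folio} + 2P_{Quill} = 0 ⇒ P_{Folio} = 113/6 + (1/3)P_{Quill}.
Similarly P_{Quill} = 76/3 + (1/3)P_{Folio}.
Plugging P_{Quill} into Folio's best response: P_{Folio} = 113/6 + (1/3)(76/3 + (1/3)P_{Folio}) ⇒ (8/9)P_{Folio} = 491/18, so P_{Folio} = 30.6875.
Then P_{Quill} = 76/3 + (1/3)·30.6875 = 35.5625.
q_{Folio} = 98 − 3·30.6875 + 2·35.5625 = 77.0625.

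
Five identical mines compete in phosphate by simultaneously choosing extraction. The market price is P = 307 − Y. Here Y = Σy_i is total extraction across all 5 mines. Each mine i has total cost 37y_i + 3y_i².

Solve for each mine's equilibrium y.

22.5

A representative mine's profit is π_i = y_i(307 − Y) − 37y_i − 3y_i², with Y = y_i + Σ_{j≠i} y_j.
First-order condition: 270 − 8y_i − Σ_{j≠i} y_j = 0.
In a symmetric equilibrium every mine chooses the same y, so Σ_{j≠i} y_j = 4y. The condition becomes 270 − 12y = 0, giving y = 270/12 = 22.5.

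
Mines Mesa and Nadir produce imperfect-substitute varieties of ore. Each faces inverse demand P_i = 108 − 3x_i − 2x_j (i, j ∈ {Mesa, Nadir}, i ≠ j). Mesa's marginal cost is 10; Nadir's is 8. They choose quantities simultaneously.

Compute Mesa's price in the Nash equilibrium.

46.375

Mine Mesa's profit: π = x_{Mesa}(108 − 3x_{Mesa} − 2x_{Nadir}) − 10x_{Mesa}.
∂π/∂x_{Mesa} = 98 − 6x_{Mesa} − 2x_{Nadir} = 0 ⇒ x_{Mesa} = 49/3 − (1/3)x_{Nadir}.
Similarly x_{Nadir} = 50/3 − (1/3)x_{Mesa}.
Solving the two reaction functions simultaneously: (1 − (−1/3)(−1/3))x_{Mesa} = 49/3 − (1/3)·(50/3), so (8/9)x_{Mesa} = 97/9 and x_{Mesa} = 12.125.
Then x_{Nadir} = 50/3 − (1/3)·12.125 = 12.625.
P_{Mesa} = 108 − 3·12.125 − 2·12.625 = 46.375.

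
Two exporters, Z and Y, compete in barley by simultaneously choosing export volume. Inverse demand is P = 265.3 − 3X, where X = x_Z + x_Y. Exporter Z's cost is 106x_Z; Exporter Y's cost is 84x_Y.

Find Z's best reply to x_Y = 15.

19.05

Exporter Z's profit: π = x_Z(265.3 − 3(x_Z + x_Y)) − 106x_Z.
∂π/∂x_Z = 159.3 − 6x_Z − 3x_Y = 0, so x_Z = 26.55 − 0.5x_Y.
At x_Y = 15: x_Z = 26.55 − 0.5·15 = 19.05.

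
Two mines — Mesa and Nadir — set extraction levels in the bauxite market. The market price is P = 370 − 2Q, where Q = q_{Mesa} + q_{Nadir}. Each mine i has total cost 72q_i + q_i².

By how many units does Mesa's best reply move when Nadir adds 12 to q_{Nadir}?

Mine Mesa's profit: π = q_{Mesa}(370 − 2(q_{Mesa} + q_{Nadir})) − 72q_{Mesa} − q_{Mesa}².
∂π/∂q_{Mesa} = 298 − 6q_{Mesa} − 2q_{Nadir} = 0, so q_{Mesa} = 149/3 − (1/3)q_{Nadir}.
The reaction-function slope is −1/3, so a 12-unit rise in q_{Nadir} moves q_{Mesa} by −1/3 × 12 = −4. Mesa's best response falls — the actions are strategic substitutes.

-4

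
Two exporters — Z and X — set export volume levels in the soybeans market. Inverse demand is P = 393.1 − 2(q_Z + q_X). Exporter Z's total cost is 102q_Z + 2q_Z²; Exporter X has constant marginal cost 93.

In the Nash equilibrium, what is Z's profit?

Exporter Z's profit: π = q_Z(393.1 − 2(q_Z + q_X)) − 102q_Z − 2q_Z².
∂π/∂q_Z = 291.1 − 8q_Z − 2q_X = 0, so q_Z = 36.3875 − 0.25q_X.
For X: ∂π/∂q_X = 300.1 − 4q_X − 2q_Z = 0 ⇒ q_X = 75.025 − 0.5q_Z.
Substituting the second reaction function into the first: q_Z = 36.3875 − 0.25(75.025 − 0.5q_Z), which gives 0.875q_Z = 2821/160 ⇒ q_Z = 20.15.
Then q_X = 75.025 − 0.5·20.15 = 64.95.
Price P = 393.1 − 2·85.1 = 222.9.
Z's profit: (222.9 − 102)·20.15 − 2(20.15)² = 1624.09.

1624.09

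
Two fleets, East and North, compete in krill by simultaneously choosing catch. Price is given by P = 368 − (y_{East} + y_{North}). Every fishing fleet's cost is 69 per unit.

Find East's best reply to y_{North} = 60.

Fishing fleet East's profit: π = y_{East}(368 − (y_{East} + y_{North})) − 69y_{East}.
∂π/∂y_{East} = 299 − 2y_{East} − y_{North} = 0, so y_{East} = 149.5 − 0.5y_{North}.
At y_{North} = 60: y_{East} = 149.5 − 0.5·60 = 119.5.

119.5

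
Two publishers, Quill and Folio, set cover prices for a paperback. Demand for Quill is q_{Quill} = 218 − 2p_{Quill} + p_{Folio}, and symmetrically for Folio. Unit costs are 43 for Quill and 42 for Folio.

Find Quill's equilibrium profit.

6774.48

Quill's profit: π = (p_{Quill} − 43)(218 − 2p_{Quill} + p_{Folio}).
∂π/∂p_{Quill} = 304 − 4p_{Quill} + p_{Folio} = 0 ⇒ p_{Quill} = 76 + 0.25p_{Folio}.
Similarly p_{Folio} = 75.5 + 0.25p_{Quill}.
Substituting the second reaction function into the first: p_{Quill} = 76 + 0.25(75.5 + 0.25p_{Quill}), which gives 0.9375p_{Quill} = 94.875 ⇒ p_{Quill} = 101.2.
Then p_{Folio} = 75.5 + 0.25·101.2 = 100.8.
q_{Quill} = 218 − 2·101.2 + 100.8 = 116.4.
Profit = (101.2 − 43)·116.4 = 6774.48.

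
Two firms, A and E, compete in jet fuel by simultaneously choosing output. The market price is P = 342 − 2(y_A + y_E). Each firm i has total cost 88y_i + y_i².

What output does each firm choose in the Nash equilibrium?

Firm A's profit: π = y_A(342 − 2(y_A + y_E)) − 88y_A − y_A².
∂π/∂y_A = 254 − 6y_A − 2y_E = 0, so y_A = 127/3 − (1/3)y_E.
By symmetry y_E = y_A; substituting into the reaction function, (4/3)y_A = 127/3 and y_A = 31.75.

31.75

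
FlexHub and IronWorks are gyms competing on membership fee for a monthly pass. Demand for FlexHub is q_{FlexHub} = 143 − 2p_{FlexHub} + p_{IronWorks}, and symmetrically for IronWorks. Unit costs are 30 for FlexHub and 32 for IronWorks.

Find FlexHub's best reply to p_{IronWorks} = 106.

FlexHub's profit: π = (p_{FlexHub} − 30)(143 − 2p_{FlexHub} + p_{IronWorks}).
∂π/∂p_{FlexHub} = 203 − 4p_{FlexHub} + p_{IronWorks} = 0 ⇒ p_{FlexHub} = 50.75 + 0.25p_{IronWorks}.
At p_{IronWorks} = 106: p_{FlexHub} = 50.75 + 0.25·106 = 77.25.

77.25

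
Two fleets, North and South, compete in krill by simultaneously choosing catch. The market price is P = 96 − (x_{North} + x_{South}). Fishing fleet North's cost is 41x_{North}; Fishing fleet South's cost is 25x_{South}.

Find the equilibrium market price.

Fishing fleet North's profit: π = x_{North}(96 − (x_{North} + x_{South})) − 41x_{North}.
∂π/∂x_{North} = 55 − 2x_{North} − x_{South} = 0, so x_{North} = 27.5 − 0.5x_{South}.
By the same steps for South: x_{South} = 35.5 − 0.5x_{North}.
Solving the two reaction functions simultaneously: (1 − (−0.5)(−0.5))x_{North} = 27.5 − 0.5·35.5, so 0.75x_{North} = 9.75 and x_{North} = 13.
Then x_{South} = 35.5 − 0.5·13 = 29.
Equilibrium price: P = 96 − 42 = 54.

54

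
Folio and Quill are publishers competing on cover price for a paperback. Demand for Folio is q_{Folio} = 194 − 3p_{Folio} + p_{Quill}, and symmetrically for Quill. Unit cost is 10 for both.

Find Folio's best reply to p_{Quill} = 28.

Folio's profit: π = (p_{Folio} − 10)(194 − 3p_{Folio} + p_{Quill}).
∂π/∂p_{Folio} = 224 − 6p_{Folio} + p_{Quill} = 0 ⇒ p_{Folio} = 112/3 + (1/6)p_{Quill}.
At p_{Quill} = 28: p_{Folio} = 112/3 + (1/6)·28 = 42.

42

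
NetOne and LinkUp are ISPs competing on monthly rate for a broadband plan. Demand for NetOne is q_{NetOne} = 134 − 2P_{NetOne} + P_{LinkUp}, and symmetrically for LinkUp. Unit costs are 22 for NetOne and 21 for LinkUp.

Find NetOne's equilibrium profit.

2767.68

NetOne's profit: π = (P_{NetOne} − 22)(134 − 2P_{NetOne} + P_{LinkUp}).
∂π/∂P_{NetOne} = 178 − 4P_{NetOne} + P_{LinkUp} = 0 ⇒ P_{NetOne} = 44.5 + 0.25P_{LinkUp}.
Similarly P_{LinkUp} = 44 + 0.25P_{NetOne}.
Solving the two reaction functions simultaneously: (1 − (0.25)(0.25))P_{NetOne} = 44.5 + 0.25·44, so 0.9375P_{NetOne} = 55.5 and P_{NetOne} = 59.2.
Then P_{LinkUp} = 44 + 0.25·59.2 = 58.8.
q_{NetOne} = 134 − 2·59.2 + 58.8 = 74.4.
Profit = (59.2 − 22)·74.4 = 2767.68.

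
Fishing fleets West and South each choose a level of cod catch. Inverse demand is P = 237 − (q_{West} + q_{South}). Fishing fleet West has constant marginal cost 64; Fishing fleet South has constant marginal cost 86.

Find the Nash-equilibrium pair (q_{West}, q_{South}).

Fishing fleet West's profit: π = q_{West}(237 − (q_{West} + q_{South})) − 64q_{West}.
∂π/∂q_{West} = 173 − 2q_{West} − q_{South} = 0, so q_{West} = 86.5 − 0.5q_{South}.
By the same steps for South: q_{South} = 75.5 − 0.5q_{West}.
Plugging q_{South} into West's best response: q_{West} = 86.5 − 0.5(75.5 − 0.5q_{West}) ⇒ 0.75q_{West} = 48.75, so q_{West} = 65.
Then q_{South} = 75.5 − 0.5·65 = 43.

65, 43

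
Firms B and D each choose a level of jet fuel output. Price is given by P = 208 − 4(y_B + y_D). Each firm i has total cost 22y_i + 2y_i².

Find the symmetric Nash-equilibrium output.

Firm B's profit: π = y_B(208 − 4(y_B + y_D)) − 22y_B − 2y_B².
∂π/∂y_B = 186 − 12y_B − 4y_D = 0, so y_B = 15.5 − (1/3)y_D.
Setting y_B = y_D in the reaction function: y_B = 15.5 − (1/3)y_B, so y_B = 15.5 / (4/3) = 11.625.

11.625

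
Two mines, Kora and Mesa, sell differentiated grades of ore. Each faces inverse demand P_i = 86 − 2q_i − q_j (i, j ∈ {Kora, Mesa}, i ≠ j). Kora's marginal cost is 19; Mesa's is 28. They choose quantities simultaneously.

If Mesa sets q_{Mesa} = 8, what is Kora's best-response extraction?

14.75

Mine Kora's profit: π = q_{Kora}(86 − 2q_{Kora} − q_{Mesa}) − 19q_{Kora}.
∂π/∂q_{Kora} = 67 − 4q_{Kora} − q_{Mesa} = 0 ⇒ q_{Kora} = 16.75 − 0.25q_{Mesa}.
At q_{Mesa} = 8: q_{Kora} = 16.75 − 0.25·8 = 14.75.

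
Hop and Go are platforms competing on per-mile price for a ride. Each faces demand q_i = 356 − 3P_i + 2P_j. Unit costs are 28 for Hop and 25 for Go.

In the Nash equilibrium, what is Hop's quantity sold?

244.3125

Hop's profit: π = (P_{Hop} − 28)(356 − 3P_{Hop} + 2P_{Go}).
∂π/∂P_{Hop} = 440 − 6P_{Hop} + 2P_{Go} = 0 ⇒ P_{Hop} = 220/3 + (1/3)P_{Go}.
Similarly P_{Go} = 431/6 + (1/3)P_{Hop}.
Plugging P_{Go} into Hop's best response: P_{Hop} = 220/3 + (1/3)(431/6 + (1/3)P_{Hop}) ⇒ (8/9)P_{Hop} = 1751/18, so P_{Hop} = 109.4375.
Then P_{Go} = 431/6 + (1/3)·109.4375 = 108.3125.
q_{Hop} = 356 − 3·109.4375 + 2·108.3125 = 244.3125.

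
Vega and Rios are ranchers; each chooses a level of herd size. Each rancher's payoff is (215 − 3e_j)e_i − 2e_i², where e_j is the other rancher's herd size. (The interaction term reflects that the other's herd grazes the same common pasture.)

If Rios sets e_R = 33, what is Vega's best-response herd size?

29

Vega's payoff is (215 − 3e_R)e_V − 2e_V².
∂π/∂e_V = 215 − 3e_R − 4e_V = 0, so e_V = 53.75 − 0.75e_R.
At e_R = 33: e_V = 53.75 − 0.75·33 = 29.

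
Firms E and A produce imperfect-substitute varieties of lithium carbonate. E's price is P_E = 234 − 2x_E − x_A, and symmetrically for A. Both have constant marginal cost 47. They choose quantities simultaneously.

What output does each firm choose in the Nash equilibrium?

Firm E's profit: π = x_E(234 − 2x_E − x_A) − 47x_E.
∂π/∂x_E = 187 − 4x_E − x_A = 0 ⇒ x_E = 46.75 − 0.25x_A.
By symmetry x_A = x_E; substituting into the reaction function, 1.25x_E = 46.75 and x_E = 37.4.

37.4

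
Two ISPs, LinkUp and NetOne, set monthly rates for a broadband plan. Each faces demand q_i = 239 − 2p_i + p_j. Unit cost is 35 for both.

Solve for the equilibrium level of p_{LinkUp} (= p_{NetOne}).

103

LinkUp's profit: π = (p_{LinkUp} − 35)(239 − 2p_{LinkUp} + p_{NetOne}).
∂π/∂p_{LinkUp} = 309 − 4p_{LinkUp} + p_{NetOne} = 0 ⇒ p_{LinkUp} = 77.25 + 0.25p_{NetOne}.
By symmetry p_{NetOne} = p_{LinkUp}; substituting into the reaction function, 0.75p_{LinkUp} = 77.25 and p_{LinkUp} = 103.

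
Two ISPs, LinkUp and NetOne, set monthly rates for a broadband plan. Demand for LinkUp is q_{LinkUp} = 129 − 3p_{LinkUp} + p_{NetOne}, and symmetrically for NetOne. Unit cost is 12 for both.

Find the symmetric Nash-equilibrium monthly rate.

33

LinkUp's profit: π = (p_{LinkUp} − 12)(129 − 3p_{LinkUp} + p_{NetOne}).
∂π/∂p_{LinkUp} = 165 − 6p_{LinkUp} + p_{NetOne} = 0 ⇒ p_{LinkUp} = 27.5 + (1/6)p_{NetOne}.
By symmetry p_{NetOne} = p_{LinkUp}; substituting into the reaction function, (5/6)p_{LinkUp} = 27.5 and p_{LinkUp} = 33.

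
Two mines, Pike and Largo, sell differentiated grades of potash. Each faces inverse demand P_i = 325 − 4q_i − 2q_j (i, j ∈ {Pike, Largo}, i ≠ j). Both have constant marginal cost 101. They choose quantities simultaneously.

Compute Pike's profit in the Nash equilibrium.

Mine Pike's profit: π = q_{Pike}(325 − 4q_{Pike} − 2q_{Largo}) − 101q_{Pike}.
∂π/∂q_{Pike} = 224 − 8q_{Pike} − 2q_{Largo} = 0 ⇒ q_{Pike} = 28 − 0.25q_{Largo}.
The game is symmetric, so in equilibrium q_{Largo} = q_{Pike}: the reaction function gives 1.25q_{Pike} = 28, hence q_{Pike} = 22.4.
P_{Pike} = 325 − 4·22.4 − 2·22.4 = 190.6.
Profit = (190.6 − 101)·22.4 = 2007.04.

2007.04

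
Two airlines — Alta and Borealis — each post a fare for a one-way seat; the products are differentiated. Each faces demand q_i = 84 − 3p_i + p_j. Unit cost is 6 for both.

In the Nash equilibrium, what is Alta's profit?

Alta's profit: π = (p_{Alta} − 6)(84 − 3p_{Alta} + p_{Borealis}).
∂π/∂p_{Alta} = 102 − 6p_{Alta} + p_{Borealis} = 0 ⇒ p_{Alta} = 17 + (1/6)p_{Borealis}.
By symmetry p_{Borealis} = p_{Alta}; substituting into the reaction function, (5/6)p_{Alta} = 17 and p_{Alta} = 20.4.
q_{Alta} = 84 − 3·20.4 + 20.4 = 43.2.
Profit = (20.4 − 6)·43.2 = 622.08.

622.08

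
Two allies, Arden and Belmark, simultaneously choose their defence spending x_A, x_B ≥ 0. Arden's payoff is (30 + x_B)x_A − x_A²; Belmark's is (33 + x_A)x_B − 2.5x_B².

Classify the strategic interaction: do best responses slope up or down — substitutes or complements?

Expanding Arden's payoff: 30x_A + x_Bx_A − x_A².
∂π/∂x_A = 30 + x_B − 2x_A = 0, so x_A = 15 + 0.5x_B.
The best-response slope dx_A/dx_B = 0.5 > 0: the reaction function is upward-sloping, so the choices are strategic complements.

strategic complements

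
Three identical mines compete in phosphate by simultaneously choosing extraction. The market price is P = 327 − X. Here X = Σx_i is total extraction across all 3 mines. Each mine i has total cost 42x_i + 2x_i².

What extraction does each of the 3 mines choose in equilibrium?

A representative mine's profit is π_i = x_i(327 − X) − 42x_i − 2x_i², with X = x_i + Σ_{j≠i} x_j.
First-order condition: 285 − 6x_i − Σ_{j≠i} x_j = 0.
Imposing symmetry (x_j = x for all j) turns Σ_{j≠i} x_j into 2x, so 285 = 8x and x = 35.625.

35.625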